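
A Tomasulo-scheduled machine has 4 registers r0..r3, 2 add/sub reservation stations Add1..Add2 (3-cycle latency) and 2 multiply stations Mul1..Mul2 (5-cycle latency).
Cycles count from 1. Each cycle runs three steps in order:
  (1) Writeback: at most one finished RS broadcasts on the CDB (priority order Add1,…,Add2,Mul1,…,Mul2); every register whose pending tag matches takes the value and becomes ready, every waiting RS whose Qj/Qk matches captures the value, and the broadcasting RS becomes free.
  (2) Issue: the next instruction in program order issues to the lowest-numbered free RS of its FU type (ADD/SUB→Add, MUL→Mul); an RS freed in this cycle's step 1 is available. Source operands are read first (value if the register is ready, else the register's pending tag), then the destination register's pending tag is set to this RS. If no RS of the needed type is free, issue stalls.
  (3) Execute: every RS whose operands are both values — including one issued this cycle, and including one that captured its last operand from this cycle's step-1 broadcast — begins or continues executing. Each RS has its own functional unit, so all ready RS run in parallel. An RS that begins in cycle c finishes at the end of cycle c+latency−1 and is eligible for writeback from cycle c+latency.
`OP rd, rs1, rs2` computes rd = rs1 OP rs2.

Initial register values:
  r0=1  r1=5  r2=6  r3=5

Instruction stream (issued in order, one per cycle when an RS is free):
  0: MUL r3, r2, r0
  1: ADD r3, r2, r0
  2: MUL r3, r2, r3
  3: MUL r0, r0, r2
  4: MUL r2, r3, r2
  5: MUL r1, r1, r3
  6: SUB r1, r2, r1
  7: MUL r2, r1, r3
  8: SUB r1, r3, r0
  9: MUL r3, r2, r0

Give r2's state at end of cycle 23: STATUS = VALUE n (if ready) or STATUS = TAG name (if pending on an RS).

  c1: issue MUL r3<-Mul1  regs: r0:1,r1:5,r2:6,r3:Mul1
  c2: issue ADD r3<-Add1  regs: r0:1,r1:5,r2:6,r3:Add1
  c3: issue MUL r3<-Mul2  regs: r0:1,r1:5,r2:6,r3:Mul2
  c4: stall  regs: r0:1,r1:5,r2:6,r3:Mul2
  c5: CDB Add1=7; stall  regs: r0:1,r1:5,r2:6,r3:Mul2
  c6: CDB Mul1=6; issue MUL r0<-Mul1  regs: r0:Mul1,r1:5,r2:6,r3:Mul2
  c7: stall  regs: r0:Mul1,r1:5,r2:6,r3:Mul2
  c8: stall  regs: r0:Mul1,r1:5,r2:6,r3:Mul2
  c9: stall  regs: r0:Mul1,r1:5,r2:6,r3:Mul2
  c10: CDB Mul2=42; issue MUL r2<-Mul2  regs: r0:Mul1,r1:5,r2:Mul2,r3:42
  c11: CDB Mul1=6; issue MUL r1<-Mul1  regs: r0:6,r1:Mul1,r2:Mul2,r3:42
  c12: issue SUB r1<-Add1  regs: r0:6,r1:Add1,r2:Mul2,r3:42
  c13: stall  regs: r0:6,r1:Add1,r2:Mul2,r3:42
  c14: stall  regs: r0:6,r1:Add1,r2:Mul2,r3:42
  c15: CDB Mul2=252; issue MUL r2<-Mul2  regs: r0:6,r1:Add1,r2:Mul2,r3:42
  c16: CDB Mul1=210; issue SUB r1<-Add2  regs: r0:6,r1:Add2,r2:Mul2,r3:42
  c17: issue MUL r3<-Mul1  regs: r0:6,r1:Add2,r2:Mul2,r3:Mul1
  c18: -  regs: r0:6,r1:Add2,r2:Mul2,r3:Mul1
  c19: CDB Add1=42  regs: r0:6,r1:Add2,r2:Mul2,r3:Mul1
  c20: CDB Add2=36  regs: r0:6,r1:36,r2:Mul2,r3:Mul1
  c21: -  regs: r0:6,r1:36,r2:Mul2,r3:Mul1
  c22: -  regs: r0:6,r1:36,r2:Mul2,r3:Mul1
  c23: -  regs: r0:6,r1:36,r2:Mul2,r3:Mul1

STATUS = TAG Mul2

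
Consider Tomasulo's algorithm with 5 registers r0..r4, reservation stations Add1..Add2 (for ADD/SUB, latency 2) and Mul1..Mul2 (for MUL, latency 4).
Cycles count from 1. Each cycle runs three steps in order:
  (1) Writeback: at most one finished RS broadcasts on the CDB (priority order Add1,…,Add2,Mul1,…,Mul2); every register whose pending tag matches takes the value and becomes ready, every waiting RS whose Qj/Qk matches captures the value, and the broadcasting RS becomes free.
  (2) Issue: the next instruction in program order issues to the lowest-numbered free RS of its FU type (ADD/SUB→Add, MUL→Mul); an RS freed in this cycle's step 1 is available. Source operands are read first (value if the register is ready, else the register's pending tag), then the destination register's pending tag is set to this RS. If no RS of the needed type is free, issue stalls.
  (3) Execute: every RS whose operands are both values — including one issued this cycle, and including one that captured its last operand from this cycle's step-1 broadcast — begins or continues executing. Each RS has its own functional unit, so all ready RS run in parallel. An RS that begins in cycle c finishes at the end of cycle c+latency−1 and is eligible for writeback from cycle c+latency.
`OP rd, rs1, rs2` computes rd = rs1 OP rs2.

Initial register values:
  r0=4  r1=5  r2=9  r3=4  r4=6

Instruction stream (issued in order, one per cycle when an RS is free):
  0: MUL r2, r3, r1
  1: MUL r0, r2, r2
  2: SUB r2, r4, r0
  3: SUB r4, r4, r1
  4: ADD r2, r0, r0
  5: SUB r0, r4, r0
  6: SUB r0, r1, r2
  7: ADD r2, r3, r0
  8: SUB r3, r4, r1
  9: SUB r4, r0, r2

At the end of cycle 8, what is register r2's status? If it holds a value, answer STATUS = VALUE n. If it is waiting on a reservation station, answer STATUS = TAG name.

STATUS = TAG Add2

  c1: issue MUL r2<-Mul1  regs: r0:4,r1:5,r2:Mul1,r3:4,r4:6
  c2: issue MUL r0<-Mul2  regs: r0:Mul2,r1:5,r2:Mul1,r3:4,r4:6
  c3: issue SUB r2<-Add1  regs: r0:Mul2,r1:5,r2:Add1,r3:4,r4:6
  c4: issue SUB r4<-Add2  regs: r0:Mul2,r1:5,r2:Add1,r3:4,r4:Add2
  c5: CDB Mul1=20; stall  regs: r0:Mul2,r1:5,r2:Add1,r3:4,r4:Add2
  c6: CDB Add2=1; issue ADD r2<-Add2  regs: r0:Mul2,r1:5,r2:Add2,r3:4,r4:1
  c7: stall  regs: r0:Mul2,r1:5,r2:Add2,r3:4,r4:1
  c8: stall  regs: r0:Mul2,r1:5,r2:Add2,r3:4,r4:1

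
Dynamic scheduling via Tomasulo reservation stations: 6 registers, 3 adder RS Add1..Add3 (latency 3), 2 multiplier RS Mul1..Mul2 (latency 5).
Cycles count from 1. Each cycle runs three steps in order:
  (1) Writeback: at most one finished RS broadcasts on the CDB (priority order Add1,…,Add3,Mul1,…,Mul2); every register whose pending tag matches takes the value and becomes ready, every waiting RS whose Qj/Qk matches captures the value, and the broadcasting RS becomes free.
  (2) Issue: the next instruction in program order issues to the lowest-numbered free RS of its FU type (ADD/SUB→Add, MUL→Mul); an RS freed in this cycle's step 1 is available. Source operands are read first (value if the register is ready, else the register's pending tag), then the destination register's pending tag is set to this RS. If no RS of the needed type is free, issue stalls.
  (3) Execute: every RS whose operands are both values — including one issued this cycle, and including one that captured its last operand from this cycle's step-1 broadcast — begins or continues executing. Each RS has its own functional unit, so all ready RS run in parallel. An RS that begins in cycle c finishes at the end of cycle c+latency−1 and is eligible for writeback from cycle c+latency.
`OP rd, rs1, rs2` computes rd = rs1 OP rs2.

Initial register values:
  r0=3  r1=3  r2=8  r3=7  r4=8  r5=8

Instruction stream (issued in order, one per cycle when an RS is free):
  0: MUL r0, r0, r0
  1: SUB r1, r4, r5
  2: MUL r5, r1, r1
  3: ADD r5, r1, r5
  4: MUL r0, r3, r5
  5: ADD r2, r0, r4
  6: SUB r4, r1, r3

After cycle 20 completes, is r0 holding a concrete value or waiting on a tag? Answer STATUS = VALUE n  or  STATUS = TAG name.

cycle 1: issue MUL r0<-Mul1 // r0:Mul1,r1:3,r2:8,r3:7,r4:8,r5:8
cycle 2: issue SUB r1<-Add1 // r0:Mul1,r1:Add1,r2:8,r3:7,r4:8,r5:8
cycle 3: issue MUL r5<-Mul2 // r0:Mul1,r1:Add1,r2:8,r3:7,r4:8,r5:Mul2
cycle 4: issue ADD r5<-Add2 // r0:Mul1,r1:Add1,r2:8,r3:7,r4:8,r5:Add2
cycle 5: CDB Add1=0; stall // r0:Mul1,r1:0,r2:8,r3:7,r4:8,r5:Add2
cycle 6: CDB Mul1=9; issue MUL r0<-Mul1 // r0:Mul1,r1:0,r2:8,r3:7,r4:8,r5:Add2
cycle 7: issue ADD r2<-Add1 // r0:Mul1,r1:0,r2:Add1,r3:7,r4:8,r5:Add2
cycle 8: issue SUB r4<-Add3 // r0:Mul1,r1:0,r2:Add1,r3:7,r4:Add3,r5:Add2
cycle 9: - // r0:Mul1,r1:0,r2:Add1,r3:7,r4:Add3,r5:Add2
cycle 10: CDB Mul2=0 // r0:Mul1,r1:0,r2:Add1,r3:7,r4:Add3,r5:Add2
cycle 11: CDB Add3=-7 // r0:Mul1,r1:0,r2:Add1,r3:7,r4:-7,r5:Add2
cycle 12: - // r0:Mul1,r1:0,r2:Add1,r3:7,r4:-7,r5:Add2
cycle 13: CDB Add2=0 // r0:Mul1,r1:0,r2:Add1,r3:7,r4:-7,r5:0
cycle 14: - // r0:Mul1,r1:0,r2:Add1,r3:7,r4:-7,r5:0
cycle 15: - // r0:Mul1,r1:0,r2:Add1,r3:7,r4:-7,r5:0
cycle 16: - // r0:Mul1,r1:0,r2:Add1,r3:7,r4:-7,r5:0
cycle 17: - // r0:Mul1,r1:0,r2:Add1,r3:7,r4:-7,r5:0
cycle 18: CDB Mul1=0 // r0:0,r1:0,r2:Add1,r3:7,r4:-7,r5:0
cycle 19: - // r0:0,r1:0,r2:Add1,r3:7,r4:-7,r5:0
cycle 20: - // r0:0,r1:0,r2:Add1,r3:7,r4:-7,r5:0

STATUS = VALUE 0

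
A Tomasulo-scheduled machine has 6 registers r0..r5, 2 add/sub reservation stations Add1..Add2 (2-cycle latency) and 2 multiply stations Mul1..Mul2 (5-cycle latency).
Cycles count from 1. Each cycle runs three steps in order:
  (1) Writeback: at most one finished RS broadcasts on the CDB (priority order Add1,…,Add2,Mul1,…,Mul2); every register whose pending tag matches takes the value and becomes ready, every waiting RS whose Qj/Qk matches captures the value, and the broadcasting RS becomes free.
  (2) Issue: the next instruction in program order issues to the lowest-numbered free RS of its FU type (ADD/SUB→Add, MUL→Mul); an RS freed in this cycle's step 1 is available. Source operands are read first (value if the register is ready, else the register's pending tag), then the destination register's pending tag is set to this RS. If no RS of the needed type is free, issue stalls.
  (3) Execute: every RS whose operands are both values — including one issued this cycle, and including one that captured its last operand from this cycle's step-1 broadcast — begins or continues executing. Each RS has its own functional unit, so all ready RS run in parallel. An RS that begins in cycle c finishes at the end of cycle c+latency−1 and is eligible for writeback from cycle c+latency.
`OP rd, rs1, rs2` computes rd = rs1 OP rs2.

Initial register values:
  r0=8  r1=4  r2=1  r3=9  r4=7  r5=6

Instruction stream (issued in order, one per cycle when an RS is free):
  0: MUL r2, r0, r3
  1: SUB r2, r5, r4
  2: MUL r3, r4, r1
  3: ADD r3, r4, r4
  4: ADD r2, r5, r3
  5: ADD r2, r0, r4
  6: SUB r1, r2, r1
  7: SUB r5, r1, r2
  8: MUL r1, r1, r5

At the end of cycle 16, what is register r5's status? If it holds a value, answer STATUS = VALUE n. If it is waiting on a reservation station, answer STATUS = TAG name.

cycle 1: issue MUL r2<-Mul1 // r0:8,r1:4,r2:Mul1,r3:9,r4:7,r5:6
cycle 2: issue SUB r2<-Add1 // r0:8,r1:4,r2:Add1,r3:9,r4:7,r5:6
cycle 3: issue MUL r3<-Mul2 // r0:8,r1:4,r2:Add1,r3:Mul2,r4:7,r5:6
cycle 4: CDB Add1=-1; issue ADD r3<-Add1 // r0:8,r1:4,r2:-1,r3:Add1,r4:7,r5:6
cycle 5: issue ADD r2<-Add2 // r0:8,r1:4,r2:Add2,r3:Add1,r4:7,r5:6
cycle 6: CDB Add1=14; issue ADD r2<-Add1 // r0:8,r1:4,r2:Add1,r3:14,r4:7,r5:6
cycle 7: CDB Mul1=72; stall // r0:8,r1:4,r2:Add1,r3:14,r4:7,r5:6
cycle 8: CDB Add1=15; issue SUB r1<-Add1 // r0:8,r1:Add1,r2:15,r3:14,r4:7,r5:6
cycle 9: CDB Add2=20; issue SUB r5<-Add2 // r0:8,r1:Add1,r2:15,r3:14,r4:7,r5:Add2
cycle 10: CDB Add1=11; issue MUL r1<-Mul1 // r0:8,r1:Mul1,r2:15,r3:14,r4:7,r5:Add2
cycle 11: CDB Mul2=28 // r0:8,r1:Mul1,r2:15,r3:14,r4:7,r5:Add2
cycle 12: CDB Add2=-4 // r0:8,r1:Mul1,r2:15,r3:14,r4:7,r5:-4
cycle 13: - // r0:8,r1:Mul1,r2:15,r3:14,r4:7,r5:-4
cycle 14: - // r0:8,r1:Mul1,r2:15,r3:14,r4:7,r5:-4
cycle 15: - // r0:8,r1:Mul1,r2:15,r3:14,r4:7,r5:-4
cycle 16: - // r0:8,r1:Mul1,r2:15,r3:14,r4:7,r5:-4

STATUS = VALUE -4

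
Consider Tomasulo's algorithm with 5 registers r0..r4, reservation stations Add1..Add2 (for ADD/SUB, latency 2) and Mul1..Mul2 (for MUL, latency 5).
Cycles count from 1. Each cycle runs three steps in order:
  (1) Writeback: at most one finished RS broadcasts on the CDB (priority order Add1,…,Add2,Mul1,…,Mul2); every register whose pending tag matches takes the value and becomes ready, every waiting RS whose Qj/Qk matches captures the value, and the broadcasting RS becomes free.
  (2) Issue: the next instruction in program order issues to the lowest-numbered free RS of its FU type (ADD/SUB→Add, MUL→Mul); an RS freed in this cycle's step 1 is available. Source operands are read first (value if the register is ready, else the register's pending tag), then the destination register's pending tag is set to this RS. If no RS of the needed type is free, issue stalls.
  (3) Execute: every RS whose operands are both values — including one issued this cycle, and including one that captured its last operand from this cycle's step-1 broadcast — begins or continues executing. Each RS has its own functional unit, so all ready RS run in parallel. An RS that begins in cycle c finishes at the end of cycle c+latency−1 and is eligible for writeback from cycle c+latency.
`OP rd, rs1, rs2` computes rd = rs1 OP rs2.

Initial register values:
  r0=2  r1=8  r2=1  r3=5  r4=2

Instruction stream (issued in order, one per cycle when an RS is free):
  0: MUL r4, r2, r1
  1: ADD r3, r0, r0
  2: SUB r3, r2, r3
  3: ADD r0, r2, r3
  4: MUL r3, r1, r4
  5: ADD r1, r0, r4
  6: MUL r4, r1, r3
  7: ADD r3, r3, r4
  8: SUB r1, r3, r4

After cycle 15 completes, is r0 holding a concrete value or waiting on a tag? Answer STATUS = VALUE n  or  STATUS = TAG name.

cycle 1: issue MUL r4<-Mul1 // r0:2,r1:8,r2:1,r3:5,r4:Mul1
cycle 2: issue ADD r3<-Add1 // r0:2,r1:8,r2:1,r3:Add1,r4:Mul1
cycle 3: issue SUB r3<-Add2 // r0:2,r1:8,r2:1,r3:Add2,r4:Mul1
cycle 4: CDB Add1=4; issue ADD r0<-Add1 // r0:Add1,r1:8,r2:1,r3:Add2,r4:Mul1
cycle 5: issue MUL r3<-Mul2 // r0:Add1,r1:8,r2:1,r3:Mul2,r4:Mul1
cycle 6: CDB Add2=-3; issue ADD r1<-Add2 // r0:Add1,r1:Add2,r2:1,r3:Mul2,r4:Mul1
cycle 7: CDB Mul1=8; issue MUL r4<-Mul1 // r0:Add1,r1:Add2,r2:1,r3:Mul2,r4:Mul1
cycle 8: CDB Add1=-2; issue ADD r3<-Add1 // r0:-2,r1:Add2,r2:1,r3:Add1,r4:Mul1
cycle 9: stall // r0:-2,r1:Add2,r2:1,r3:Add1,r4:Mul1
cycle 10: CDB Add2=6; issue SUB r1<-Add2 // r0:-2,r1:Add2,r2:1,r3:Add1,r4:Mul1
cycle 11: - // r0:-2,r1:Add2,r2:1,r3:Add1,r4:Mul1
cycle 12: CDB Mul2=64 // r0:-2,r1:Add2,r2:1,r3:Add1,r4:Mul1
cycle 13: - // r0:-2,r1:Add2,r2:1,r3:Add1,r4:Mul1
cycle 14: - // r0:-2,r1:Add2,r2:1,r3:Add1,r4:Mul1
cycle 15: - // r0:-2,r1:Add2,r2:1,r3:Add1,r4:Mul1

STATUS = VALUE -2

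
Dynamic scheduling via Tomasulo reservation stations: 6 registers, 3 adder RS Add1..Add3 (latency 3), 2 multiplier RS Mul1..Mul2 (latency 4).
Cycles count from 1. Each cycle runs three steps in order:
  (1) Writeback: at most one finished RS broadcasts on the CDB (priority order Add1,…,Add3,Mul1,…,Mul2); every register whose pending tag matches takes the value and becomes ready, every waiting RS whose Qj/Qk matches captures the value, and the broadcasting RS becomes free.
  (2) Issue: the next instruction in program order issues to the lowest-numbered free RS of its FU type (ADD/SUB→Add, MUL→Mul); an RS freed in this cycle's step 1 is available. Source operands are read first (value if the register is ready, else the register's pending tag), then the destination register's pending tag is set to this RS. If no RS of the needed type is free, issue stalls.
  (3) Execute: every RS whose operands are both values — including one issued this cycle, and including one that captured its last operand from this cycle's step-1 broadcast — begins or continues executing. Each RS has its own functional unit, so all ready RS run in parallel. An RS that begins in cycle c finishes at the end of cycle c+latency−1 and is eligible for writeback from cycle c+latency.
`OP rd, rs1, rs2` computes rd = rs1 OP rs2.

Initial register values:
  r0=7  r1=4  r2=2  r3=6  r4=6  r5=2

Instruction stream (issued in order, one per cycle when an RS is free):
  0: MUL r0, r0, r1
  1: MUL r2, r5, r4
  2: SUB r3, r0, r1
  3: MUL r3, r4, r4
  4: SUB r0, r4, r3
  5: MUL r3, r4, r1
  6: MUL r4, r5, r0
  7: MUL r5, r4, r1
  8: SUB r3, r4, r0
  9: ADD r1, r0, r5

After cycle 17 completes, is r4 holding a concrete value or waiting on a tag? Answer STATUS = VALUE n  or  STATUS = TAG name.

STATUS = VALUE -60

  c1: issue MUL r0<-Mul1  regs: r0:Mul1,r1:4,r2:2,r3:6,r4:6,r5:2
  c2: issue MUL r2<-Mul2  regs: r0:Mul1,r1:4,r2:Mul2,r3:6,r4:6,r5:2
  c3: issue SUB r3<-Add1  regs: r0:Mul1,r1:4,r2:Mul2,r3:Add1,r4:6,r5:2
  c4: stall  regs: r0:Mul1,r1:4,r2:Mul2,r3:Add1,r4:6,r5:2
  c5: CDB Mul1=28; issue MUL r3<-Mul1  regs: r0:28,r1:4,r2:Mul2,r3:Mul1,r4:6,r5:2
  c6: CDB Mul2=12; issue SUB r0<-Add2  regs: r0:Add2,r1:4,r2:12,r3:Mul1,r4:6,r5:2
  c7: issue MUL r3<-Mul2  regs: r0:Add2,r1:4,r2:12,r3:Mul2,r4:6,r5:2
  c8: CDB Add1=24; stall  regs: r0:Add2,r1:4,r2:12,r3:Mul2,r4:6,r5:2
  c9: CDB Mul1=36; issue MUL r4<-Mul1  regs: r0:Add2,r1:4,r2:12,r3:Mul2,r4:Mul1,r5:2
  c10: stall  regs: r0:Add2,r1:4,r2:12,r3:Mul2,r4:Mul1,r5:2
  c11: CDB Mul2=24; issue MUL r5<-Mul2  regs: r0:Add2,r1:4,r2:12,r3:24,r4:Mul1,r5:Mul2
  c12: CDB Add2=-30; issue SUB r3<-Add1  regs: r0:-30,r1:4,r2:12,r3:Add1,r4:Mul1,r5:Mul2
  c13: issue ADD r1<-Add2  regs: r0:-30,r1:Add2,r2:12,r3:Add1,r4:Mul1,r5:Mul2
  c14: -  regs: r0:-30,r1:Add2,r2:12,r3:Add1,r4:Mul1,r5:Mul2
  c15: -  regs: r0:-30,r1:Add2,r2:12,r3:Add1,r4:Mul1,r5:Mul2
  c16: CDB Mul1=-60  regs: r0:-30,r1:Add2,r2:12,r3:Add1,r4:-60,r5:Mul2
  c17: -  regs: r0:-30,r1:Add2,r2:12,r3:Add1,r4:-60,r5:Mul2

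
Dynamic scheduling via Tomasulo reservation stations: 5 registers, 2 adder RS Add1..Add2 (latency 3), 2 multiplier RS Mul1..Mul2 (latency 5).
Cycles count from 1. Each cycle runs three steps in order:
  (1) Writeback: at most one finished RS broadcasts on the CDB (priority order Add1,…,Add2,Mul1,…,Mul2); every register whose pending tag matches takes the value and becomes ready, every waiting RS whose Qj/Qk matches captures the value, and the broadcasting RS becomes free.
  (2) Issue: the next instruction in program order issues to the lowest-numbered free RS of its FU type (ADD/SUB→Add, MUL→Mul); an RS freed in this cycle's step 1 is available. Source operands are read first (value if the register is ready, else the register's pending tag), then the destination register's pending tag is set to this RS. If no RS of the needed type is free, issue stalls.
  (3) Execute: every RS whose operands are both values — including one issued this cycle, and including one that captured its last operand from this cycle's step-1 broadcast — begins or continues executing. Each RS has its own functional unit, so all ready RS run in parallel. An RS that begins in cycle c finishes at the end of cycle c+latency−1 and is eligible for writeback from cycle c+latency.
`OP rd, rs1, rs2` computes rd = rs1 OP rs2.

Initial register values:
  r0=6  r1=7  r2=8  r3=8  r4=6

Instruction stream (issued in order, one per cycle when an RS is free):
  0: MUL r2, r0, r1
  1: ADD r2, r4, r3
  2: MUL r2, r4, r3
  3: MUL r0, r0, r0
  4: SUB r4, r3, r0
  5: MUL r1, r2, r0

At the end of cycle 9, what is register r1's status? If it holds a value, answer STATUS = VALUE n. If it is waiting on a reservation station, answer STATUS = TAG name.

STATUS = TAG Mul2

  c1: issue MUL r2<-Mul1  regs: r0:6,r1:7,r2:Mul1,r3:8,r4:6
  c2: issue ADD r2<-Add1  regs: r0:6,r1:7,r2:Add1,r3:8,r4:6
  c3: issue MUL r2<-Mul2  regs: r0:6,r1:7,r2:Mul2,r3:8,r4:6
  c4: stall  regs: r0:6,r1:7,r2:Mul2,r3:8,r4:6
  c5: CDB Add1=14; stall  regs: r0:6,r1:7,r2:Mul2,r3:8,r4:6
  c6: CDB Mul1=42; issue MUL r0<-Mul1  regs: r0:Mul1,r1:7,r2:Mul2,r3:8,r4:6
  c7: issue SUB r4<-Add1  regs: r0:Mul1,r1:7,r2:Mul2,r3:8,r4:Add1
  c8: CDB Mul2=48; issue MUL r1<-Mul2  regs: r0:Mul1,r1:Mul2,r2:48,r3:8,r4:Add1
  c9: -  regs: r0:Mul1,r1:Mul2,r2:48,r3:8,r4:Add1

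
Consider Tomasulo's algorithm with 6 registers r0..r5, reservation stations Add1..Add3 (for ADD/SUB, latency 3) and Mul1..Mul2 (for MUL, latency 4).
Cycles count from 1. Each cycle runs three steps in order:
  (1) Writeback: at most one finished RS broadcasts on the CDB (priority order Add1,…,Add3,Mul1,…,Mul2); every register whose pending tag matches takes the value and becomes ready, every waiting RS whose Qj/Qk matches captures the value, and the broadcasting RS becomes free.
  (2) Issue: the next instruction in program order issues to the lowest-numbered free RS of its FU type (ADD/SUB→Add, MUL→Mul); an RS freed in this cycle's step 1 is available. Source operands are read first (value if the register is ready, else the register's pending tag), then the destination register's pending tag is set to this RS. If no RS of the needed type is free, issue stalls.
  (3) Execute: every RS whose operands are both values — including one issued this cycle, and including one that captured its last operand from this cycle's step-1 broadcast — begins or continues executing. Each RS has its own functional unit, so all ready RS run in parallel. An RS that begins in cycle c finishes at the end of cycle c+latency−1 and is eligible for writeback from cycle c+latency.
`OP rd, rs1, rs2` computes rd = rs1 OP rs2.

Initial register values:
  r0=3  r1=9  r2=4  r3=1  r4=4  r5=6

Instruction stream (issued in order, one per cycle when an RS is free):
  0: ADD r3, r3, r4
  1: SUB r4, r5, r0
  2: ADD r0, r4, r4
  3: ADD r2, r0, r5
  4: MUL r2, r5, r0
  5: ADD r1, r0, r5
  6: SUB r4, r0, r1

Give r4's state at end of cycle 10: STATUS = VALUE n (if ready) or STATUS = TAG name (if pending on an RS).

  c1: issue ADD r3<-Add1  regs: r0:3,r1:9,r2:4,r3:Add1,r4:4,r5:6
  c2: issue SUB r4<-Add2  regs: r0:3,r1:9,r2:4,r3:Add1,r4:Add2,r5:6
  c3: issue ADD r0<-Add3  regs: r0:Add3,r1:9,r2:4,r3:Add1,r4:Add2,r5:6
  c4: CDB Add1=5; issue ADD r2<-Add1  regs: r0:Add3,r1:9,r2:Add1,r3:5,r4:Add2,r5:6
  c5: CDB Add2=3; issue MUL r2<-Mul1  regs: r0:Add3,r1:9,r2:Mul1,r3:5,r4:3,r5:6
  c6: issue ADD r1<-Add2  regs: r0:Add3,r1:Add2,r2:Mul1,r3:5,r4:3,r5:6
  c7: stall  regs: r0:Add3,r1:Add2,r2:Mul1,r3:5,r4:3,r5:6
  c8: CDB Add3=6; issue SUB r4<-Add3  regs: r0:6,r1:Add2,r2:Mul1,r3:5,r4:Add3,r5:6
  c9: -  regs: r0:6,r1:Add2,r2:Mul1,r3:5,r4:Add3,r5:6
  c10: -  regs: r0:6,r1:Add2,r2:Mul1,r3:5,r4:Add3,r5:6

STATUS = TAG Add3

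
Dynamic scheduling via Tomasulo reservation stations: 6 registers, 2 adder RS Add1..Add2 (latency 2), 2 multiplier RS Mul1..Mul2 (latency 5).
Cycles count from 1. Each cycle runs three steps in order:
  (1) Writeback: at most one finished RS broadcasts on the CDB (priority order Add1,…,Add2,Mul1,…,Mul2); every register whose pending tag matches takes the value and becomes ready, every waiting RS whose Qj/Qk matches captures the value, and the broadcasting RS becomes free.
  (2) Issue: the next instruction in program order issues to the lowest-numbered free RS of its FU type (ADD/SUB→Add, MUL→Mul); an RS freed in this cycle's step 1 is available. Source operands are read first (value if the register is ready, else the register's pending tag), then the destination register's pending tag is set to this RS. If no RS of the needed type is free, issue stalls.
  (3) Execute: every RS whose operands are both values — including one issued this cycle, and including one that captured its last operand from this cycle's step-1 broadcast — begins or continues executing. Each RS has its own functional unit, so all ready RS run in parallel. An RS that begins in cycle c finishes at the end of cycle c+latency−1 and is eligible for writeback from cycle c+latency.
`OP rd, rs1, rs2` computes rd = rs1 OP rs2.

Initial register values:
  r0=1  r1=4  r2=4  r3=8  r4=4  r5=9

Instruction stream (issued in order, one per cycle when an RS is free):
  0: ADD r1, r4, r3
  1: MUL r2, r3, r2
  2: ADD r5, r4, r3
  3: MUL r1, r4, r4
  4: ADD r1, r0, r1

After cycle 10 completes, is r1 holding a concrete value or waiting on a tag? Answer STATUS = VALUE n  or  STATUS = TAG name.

cycle 1: issue ADD r1<-Add1 // r0:1,r1:Add1,r2:4,r3:8,r4:4,r5:9
cycle 2: issue MUL r2<-Mul1 // r0:1,r1:Add1,r2:Mul1,r3:8,r4:4,r5:9
cycle 3: CDB Add1=12; issue ADD r5<-Add1 // r0:1,r1:12,r2:Mul1,r3:8,r4:4,r5:Add1
cycle 4: issue MUL r1<-Mul2 // r0:1,r1:Mul2,r2:Mul1,r3:8,r4:4,r5:Add1
cycle 5: CDB Add1=12; issue ADD r1<-Add1 // r0:1,r1:Add1,r2:Mul1,r3:8,r4:4,r5:12
cycle 6: - // r0:1,r1:Add1,r2:Mul1,r3:8,r4:4,r5:12
cycle 7: CDB Mul1=32 // r0:1,r1:Add1,r2:32,r3:8,r4:4,r5:12
cycle 8: - // r0:1,r1:Add1,r2:32,r3:8,r4:4,r5:12
cycle 9: CDB Mul2=16 // r0:1,r1:Add1,r2:32,r3:8,r4:4,r5:12
cycle 10: - // r0:1,r1:Add1,r2:32,r3:8,r4:4,r5:12

STATUS = TAG Add1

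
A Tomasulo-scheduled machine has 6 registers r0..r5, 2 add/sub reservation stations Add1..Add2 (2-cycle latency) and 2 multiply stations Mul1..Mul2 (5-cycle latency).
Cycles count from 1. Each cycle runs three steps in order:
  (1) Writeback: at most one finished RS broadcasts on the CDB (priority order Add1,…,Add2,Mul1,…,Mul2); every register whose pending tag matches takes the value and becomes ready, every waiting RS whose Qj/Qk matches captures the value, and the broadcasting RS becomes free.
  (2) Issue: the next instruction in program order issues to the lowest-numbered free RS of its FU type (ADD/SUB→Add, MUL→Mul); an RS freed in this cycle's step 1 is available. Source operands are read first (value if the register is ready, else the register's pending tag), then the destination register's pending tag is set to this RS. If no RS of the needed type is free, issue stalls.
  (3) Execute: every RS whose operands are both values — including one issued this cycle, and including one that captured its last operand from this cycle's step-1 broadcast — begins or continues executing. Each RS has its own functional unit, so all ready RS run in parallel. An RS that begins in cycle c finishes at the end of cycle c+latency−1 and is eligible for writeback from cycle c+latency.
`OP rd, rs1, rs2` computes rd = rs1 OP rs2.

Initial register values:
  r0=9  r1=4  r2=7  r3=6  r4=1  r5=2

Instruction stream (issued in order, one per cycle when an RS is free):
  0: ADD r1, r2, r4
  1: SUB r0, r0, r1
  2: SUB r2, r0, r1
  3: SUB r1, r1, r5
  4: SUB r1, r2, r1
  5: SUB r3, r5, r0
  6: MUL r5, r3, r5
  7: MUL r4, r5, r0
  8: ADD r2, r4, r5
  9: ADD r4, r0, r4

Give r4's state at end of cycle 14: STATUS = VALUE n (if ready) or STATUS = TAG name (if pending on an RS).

STATUS = TAG Add2

  c1: issue ADD r1<-Add1  regs: r0:9,r1:Add1,r2:7,r3:6,r4:1,r5:2
  c2: issue SUB r0<-Add2  regs: r0:Add2,r1:Add1,r2:7,r3:6,r4:1,r5:2
  c3: CDB Add1=8; issue SUB r2<-Add1  regs: r0:Add2,r1:8,r2:Add1,r3:6,r4:1,r5:2
  c4: stall  regs: r0:Add2,r1:8,r2:Add1,r3:6,r4:1,r5:2
  c5: CDB Add2=1; issue SUB r1<-Add2  regs: r0:1,r1:Add2,r2:Add1,r3:6,r4:1,r5:2
  c6: stall  regs: r0:1,r1:Add2,r2:Add1,r3:6,r4:1,r5:2
  c7: CDB Add1=-7; issue SUB r1<-Add1  regs: r0:1,r1:Add1,r2:-7,r3:6,r4:1,r5:2
  c8: CDB Add2=6; issue SUB r3<-Add2  regs: r0:1,r1:Add1,r2:-7,r3:Add2,r4:1,r5:2
  c9: issue MUL r5<-Mul1  regs: r0:1,r1:Add1,r2:-7,r3:Add2,r4:1,r5:Mul1
  c10: CDB Add1=-13; issue MUL r4<-Mul2  regs: r0:1,r1:-13,r2:-7,r3:Add2,r4:Mul2,r5:Mul1
  c11: CDB Add2=1; issue ADD r2<-Add1  regs: r0:1,r1:-13,r2:Add1,r3:1,r4:Mul2,r5:Mul1
  c12: issue ADD r4<-Add2  regs: r0:1,r1:-13,r2:Add1,r3:1,r4:Add2,r5:Mul1
  c13: -  regs: r0:1,r1:-13,r2:Add1,r3:1,r4:Add2,r5:Mul1
  c14: -  regs: r0:1,r1:-13,r2:Add1,r3:1,r4:Add2,r5:Mul1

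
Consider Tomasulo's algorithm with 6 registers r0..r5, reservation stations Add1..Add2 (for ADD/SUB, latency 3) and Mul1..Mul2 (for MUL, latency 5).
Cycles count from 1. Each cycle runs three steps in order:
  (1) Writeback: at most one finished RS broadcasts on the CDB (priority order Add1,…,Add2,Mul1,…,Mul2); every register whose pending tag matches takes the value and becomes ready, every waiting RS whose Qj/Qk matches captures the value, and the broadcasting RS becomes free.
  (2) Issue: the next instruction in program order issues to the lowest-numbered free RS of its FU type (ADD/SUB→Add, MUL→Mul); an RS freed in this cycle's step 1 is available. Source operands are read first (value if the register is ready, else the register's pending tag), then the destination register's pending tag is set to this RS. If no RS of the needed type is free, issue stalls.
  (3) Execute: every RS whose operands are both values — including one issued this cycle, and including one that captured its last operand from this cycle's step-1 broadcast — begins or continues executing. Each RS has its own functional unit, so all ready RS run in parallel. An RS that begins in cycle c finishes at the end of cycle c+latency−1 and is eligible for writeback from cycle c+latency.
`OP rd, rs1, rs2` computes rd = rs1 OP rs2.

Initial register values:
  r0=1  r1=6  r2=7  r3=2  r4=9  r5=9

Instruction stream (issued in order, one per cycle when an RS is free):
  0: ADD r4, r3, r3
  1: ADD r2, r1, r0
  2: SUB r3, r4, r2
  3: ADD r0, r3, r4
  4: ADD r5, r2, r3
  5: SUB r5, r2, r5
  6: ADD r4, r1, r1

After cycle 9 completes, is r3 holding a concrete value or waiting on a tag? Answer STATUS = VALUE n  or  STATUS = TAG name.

cycle 1: issue ADD r4<-Add1 // r0:1,r1:6,r2:7,r3:2,r4:Add1,r5:9
cycle 2: issue ADD r2<-Add2 // r0:1,r1:6,r2:Add2,r3:2,r4:Add1,r5:9
cycle 3: stall // r0:1,r1:6,r2:Add2,r3:2,r4:Add1,r5:9
cycle 4: CDB Add1=4; issue SUB r3<-Add1 // r0:1,r1:6,r2:Add2,r3:Add1,r4:4,r5:9
cycle 5: CDB Add2=7; issue ADD r0<-Add2 // r0:Add2,r1:6,r2:7,r3:Add1,r4:4,r5:9
cycle 6: stall // r0:Add2,r1:6,r2:7,r3:Add1,r4:4,r5:9
cycle 7: stall // r0:Add2,r1:6,r2:7,r3:Add1,r4:4,r5:9
cycle 8: CDB Add1=-3; issue ADD r5<-Add1 // r0:Add2,r1:6,r2:7,r3:-3,r4:4,r5:Add1
cycle 9: stall // r0:Add2,r1:6,r2:7,r3:-3,r4:4,r5:Add1

STATUS = VALUE -3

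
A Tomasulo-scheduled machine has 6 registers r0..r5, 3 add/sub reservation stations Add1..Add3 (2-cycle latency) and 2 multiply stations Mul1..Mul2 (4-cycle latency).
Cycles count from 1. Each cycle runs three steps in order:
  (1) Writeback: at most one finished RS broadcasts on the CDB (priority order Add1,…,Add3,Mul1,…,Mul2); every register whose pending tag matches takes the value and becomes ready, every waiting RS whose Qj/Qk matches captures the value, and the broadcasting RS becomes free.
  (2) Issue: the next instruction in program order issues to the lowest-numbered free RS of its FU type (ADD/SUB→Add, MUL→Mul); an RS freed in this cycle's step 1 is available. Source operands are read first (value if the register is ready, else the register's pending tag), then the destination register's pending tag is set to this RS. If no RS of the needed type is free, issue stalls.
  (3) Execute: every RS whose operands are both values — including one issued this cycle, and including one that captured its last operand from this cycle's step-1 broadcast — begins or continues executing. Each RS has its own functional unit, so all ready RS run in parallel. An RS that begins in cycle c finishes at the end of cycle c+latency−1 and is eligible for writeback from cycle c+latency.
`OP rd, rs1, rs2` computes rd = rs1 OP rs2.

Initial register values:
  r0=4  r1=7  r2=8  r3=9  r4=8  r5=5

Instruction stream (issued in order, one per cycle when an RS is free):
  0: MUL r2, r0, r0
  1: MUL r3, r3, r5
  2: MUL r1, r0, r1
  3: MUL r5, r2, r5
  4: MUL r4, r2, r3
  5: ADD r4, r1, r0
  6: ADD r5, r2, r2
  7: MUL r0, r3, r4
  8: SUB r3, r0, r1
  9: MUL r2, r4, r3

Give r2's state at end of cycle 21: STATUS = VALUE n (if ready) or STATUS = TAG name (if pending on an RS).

cycle 1: issue MUL r2<-Mul1 // r0:4,r1:7,r2:Mul1,r3:9,r4:8,r5:5
cycle 2: issue MUL r3<-Mul2 // r0:4,r1:7,r2:Mul1,r3:Mul2,r4:8,r5:5
cycle 3: stall // r0:4,r1:7,r2:Mul1,r3:Mul2,r4:8,r5:5
cycle 4: stall // r0:4,r1:7,r2:Mul1,r3:Mul2,r4:8,r5:5
cycle 5: CDB Mul1=16; issue MUL r1<-Mul1 // r0:4,r1:Mul1,r2:16,r3:Mul2,r4:8,r5:5
cycle 6: CDB Mul2=45; issue MUL r5<-Mul2 // r0:4,r1:Mul1,r2:16,r3:45,r4:8,r5:Mul2
cycle 7: stall // r0:4,r1:Mul1,r2:16,r3:45,r4:8,r5:Mul2
cycle 8: stall // r0:4,r1:Mul1,r2:16,r3:45,r4:8,r5:Mul2
cycle 9: CDB Mul1=28; issue MUL r4<-Mul1 // r0:4,r1:28,r2:16,r3:45,r4:Mul1,r5:Mul2
cycle 10: CDB Mul2=80; issue ADD r4<-Add1 // r0:4,r1:28,r2:16,r3:45,r4:Add1,r5:80
cycle 11: issue ADD r5<-Add2 // r0:4,r1:28,r2:16,r3:45,r4:Add1,r5:Add2
cycle 12: CDB Add1=32; issue MUL r0<-Mul2 // r0:Mul2,r1:28,r2:16,r3:45,r4:32,r5:Add2
cycle 13: CDB Add2=32; issue SUB r3<-Add1 // r0:Mul2,r1:28,r2:16,r3:Add1,r4:32,r5:32
cycle 14: CDB Mul1=720; issue MUL r2<-Mul1 // r0:Mul2,r1:28,r2:Mul1,r3:Add1,r4:32,r5:32
cycle 15: - // r0:Mul2,r1:28,r2:Mul1,r3:Add1,r4:32,r5:32
cycle 16: CDB Mul2=1440 // r0:1440,r1:28,r2:Mul1,r3:Add1,r4:32,r5:32
cycle 17: - // r0:1440,r1:28,r2:Mul1,r3:Add1,r4:32,r5:32
cycle 18: CDB Add1=1412 // r0:1440,r1:28,r2:Mul1,r3:1412,r4:32,r5:32
cycle 19: - // r0:1440,r1:28,r2:Mul1,r3:1412,r4:32,r5:32
cycle 20: - // r0:1440,r1:28,r2:Mul1,r3:1412,r4:32,r5:32
cycle 21: - // r0:1440,r1:28,r2:Mul1,r3:1412,r4:32,r5:32

STATUS = TAG Mul1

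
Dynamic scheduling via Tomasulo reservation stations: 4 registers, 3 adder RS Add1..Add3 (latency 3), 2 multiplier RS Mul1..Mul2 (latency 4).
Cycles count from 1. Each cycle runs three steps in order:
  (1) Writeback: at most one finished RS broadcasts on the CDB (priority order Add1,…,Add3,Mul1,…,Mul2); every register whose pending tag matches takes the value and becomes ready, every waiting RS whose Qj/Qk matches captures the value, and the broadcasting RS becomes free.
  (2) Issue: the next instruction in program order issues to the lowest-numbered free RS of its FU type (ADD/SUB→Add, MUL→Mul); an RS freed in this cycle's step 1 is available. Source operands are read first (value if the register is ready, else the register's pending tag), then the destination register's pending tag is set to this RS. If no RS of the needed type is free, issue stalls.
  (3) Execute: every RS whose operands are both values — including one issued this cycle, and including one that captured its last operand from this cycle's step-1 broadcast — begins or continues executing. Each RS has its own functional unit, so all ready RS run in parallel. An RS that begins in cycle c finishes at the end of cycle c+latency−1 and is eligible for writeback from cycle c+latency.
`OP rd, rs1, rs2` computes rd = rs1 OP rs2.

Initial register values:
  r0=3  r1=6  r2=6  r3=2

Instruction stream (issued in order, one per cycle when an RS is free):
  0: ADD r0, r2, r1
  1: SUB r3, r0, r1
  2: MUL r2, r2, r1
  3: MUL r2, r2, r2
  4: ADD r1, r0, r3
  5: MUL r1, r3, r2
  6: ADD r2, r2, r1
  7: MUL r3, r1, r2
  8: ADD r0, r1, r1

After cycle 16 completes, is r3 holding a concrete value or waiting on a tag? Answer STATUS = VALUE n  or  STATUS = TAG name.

STATUS = TAG Mul2

  c1: issue ADD r0<-Add1  regs: r0:Add1,r1:6,r2:6,r3:2
  c2: issue SUB r3<-Add2  regs: r0:Add1,r1:6,r2:6,r3:Add2
  c3: issue MUL r2<-Mul1  regs: r0:Add1,r1:6,r2:Mul1,r3:Add2
  c4: CDB Add1=12; issue MUL r2<-Mul2  regs: r0:12,r1:6,r2:Mul2,r3:Add2
  c5: issue ADD r1<-Add1  regs: r0:12,r1:Add1,r2:Mul2,r3:Add2
  c6: stall  regs: r0:12,r1:Add1,r2:Mul2,r3:Add2
  c7: CDB Add2=6; stall  regs: r0:12,r1:Add1,r2:Mul2,r3:6
  c8: CDB Mul1=36; issue MUL r1<-Mul1  regs: r0:12,r1:Mul1,r2:Mul2,r3:6
  c9: issue ADD r2<-Add2  regs: r0:12,r1:Mul1,r2:Add2,r3:6
  c10: CDB Add1=18; stall  regs: r0:12,r1:Mul1,r2:Add2,r3:6
  c11: stall  regs: r0:12,r1:Mul1,r2:Add2,r3:6
  c12: CDB Mul2=1296; issue MUL r3<-Mul2  regs: r0:12,r1:Mul1,r2:Add2,r3:Mul2
  c13: issue ADD r0<-Add1  regs: r0:Add1,r1:Mul1,r2:Add2,r3:Mul2
  c14: -  regs: r0:Add1,r1:Mul1,r2:Add2,r3:Mul2
  c15: -  regs: r0:Add1,r1:Mul1,r2:Add2,r3:Mul2
  c16: CDB Mul1=7776  regs: r0:Add1,r1:7776,r2:Add2,r3:Mul2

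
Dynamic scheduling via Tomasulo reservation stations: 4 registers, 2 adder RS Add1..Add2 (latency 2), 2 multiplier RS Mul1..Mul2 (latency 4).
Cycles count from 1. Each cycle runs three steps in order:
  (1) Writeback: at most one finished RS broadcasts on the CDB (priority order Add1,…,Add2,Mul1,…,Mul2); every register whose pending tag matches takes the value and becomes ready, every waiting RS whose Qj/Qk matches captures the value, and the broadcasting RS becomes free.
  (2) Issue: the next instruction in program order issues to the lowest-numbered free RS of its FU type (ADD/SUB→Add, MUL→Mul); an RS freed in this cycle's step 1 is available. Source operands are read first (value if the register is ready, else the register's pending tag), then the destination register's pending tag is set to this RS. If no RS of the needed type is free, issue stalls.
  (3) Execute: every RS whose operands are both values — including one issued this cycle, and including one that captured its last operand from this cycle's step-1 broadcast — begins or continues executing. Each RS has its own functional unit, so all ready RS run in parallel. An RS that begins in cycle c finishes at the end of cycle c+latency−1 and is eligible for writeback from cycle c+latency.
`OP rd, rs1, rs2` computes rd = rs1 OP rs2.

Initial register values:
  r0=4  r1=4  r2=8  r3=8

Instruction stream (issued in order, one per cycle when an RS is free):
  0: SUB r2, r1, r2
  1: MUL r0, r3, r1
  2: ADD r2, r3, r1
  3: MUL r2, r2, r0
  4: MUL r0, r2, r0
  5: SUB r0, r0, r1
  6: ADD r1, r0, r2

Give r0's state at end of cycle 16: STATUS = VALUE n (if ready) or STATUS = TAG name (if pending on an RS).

c1: issue SUB r2<-Add1 | r0:4,r1:4,r2:Add1,r3:8
c2: issue MUL r0<-Mul1 | r0:Mul1,r1:4,r2:Add1,r3:8
c3: CDB Add1=-4; issue ADD r2<-Add1 | r0:Mul1,r1:4,r2:Add1,r3:8
c4: issue MUL r2<-Mul2 | r0:Mul1,r1:4,r2:Mul2,r3:8
c5: CDB Add1=12; stall | r0:Mul1,r1:4,r2:Mul2,r3:8
c6: CDB Mul1=32; issue MUL r0<-Mul1 | r0:Mul1,r1:4,r2:Mul2,r3:8
c7: issue SUB r0<-Add1 | r0:Add1,r1:4,r2:Mul2,r3:8
c8: issue ADD r1<-Add2 | r0:Add1,r1:Add2,r2:Mul2,r3:8
c9: - | r0:Add1,r1:Add2,r2:Mul2,r3:8
c10: CDB Mul2=384 | r0:Add1,r1:Add2,r2:384,r3:8
c11: - | r0:Add1,r1:Add2,r2:384,r3:8
c12: - | r0:Add1,r1:Add2,r2:384,r3:8
c13: - | r0:Add1,r1:Add2,r2:384,r3:8
c14: CDB Mul1=12288 | r0:Add1,r1:Add2,r2:384,r3:8
c15: - | r0:Add1,r1:Add2,r2:384,r3:8
c16: CDB Add1=12284 | r0:12284,r1:Add2,r2:384,r3:8

STATUS = VALUE 12284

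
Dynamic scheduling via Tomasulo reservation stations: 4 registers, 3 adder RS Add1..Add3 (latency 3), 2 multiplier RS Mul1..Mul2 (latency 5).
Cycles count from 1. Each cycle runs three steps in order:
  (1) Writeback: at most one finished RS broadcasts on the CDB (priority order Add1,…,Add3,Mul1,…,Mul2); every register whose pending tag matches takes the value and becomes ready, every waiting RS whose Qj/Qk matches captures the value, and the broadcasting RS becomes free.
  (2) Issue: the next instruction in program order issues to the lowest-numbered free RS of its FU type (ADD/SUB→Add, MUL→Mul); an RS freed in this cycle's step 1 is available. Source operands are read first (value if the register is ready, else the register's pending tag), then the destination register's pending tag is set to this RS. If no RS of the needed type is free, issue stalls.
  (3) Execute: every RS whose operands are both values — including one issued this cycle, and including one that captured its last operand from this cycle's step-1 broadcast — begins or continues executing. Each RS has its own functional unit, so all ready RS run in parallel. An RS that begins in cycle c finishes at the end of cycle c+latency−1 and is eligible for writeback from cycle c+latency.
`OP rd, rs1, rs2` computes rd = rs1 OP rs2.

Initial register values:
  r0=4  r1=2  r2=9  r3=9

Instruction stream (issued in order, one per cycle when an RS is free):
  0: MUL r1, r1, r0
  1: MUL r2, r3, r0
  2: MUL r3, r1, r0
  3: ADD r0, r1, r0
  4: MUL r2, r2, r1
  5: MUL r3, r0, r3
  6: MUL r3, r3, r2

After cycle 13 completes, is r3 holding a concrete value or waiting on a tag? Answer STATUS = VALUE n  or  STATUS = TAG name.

  c1: issue MUL r1<-Mul1  regs: r0:4,r1:Mul1,r2:9,r3:9
  c2: issue MUL r2<-Mul2  regs: r0:4,r1:Mul1,r2:Mul2,r3:9
  c3: stall  regs: r0:4,r1:Mul1,r2:Mul2,r3:9
  c4: stall  regs: r0:4,r1:Mul1,r2:Mul2,r3:9
  c5: stall  regs: r0:4,r1:Mul1,r2:Mul2,r3:9
  c6: CDB Mul1=8; issue MUL r3<-Mul1  regs: r0:4,r1:8,r2:Mul2,r3:Mul1
  c7: CDB Mul2=36; issue ADD r0<-Add1  regs: r0:Add1,r1:8,r2:36,r3:Mul1
  c8: issue MUL r2<-Mul2  regs: r0:Add1,r1:8,r2:Mul2,r3:Mul1
  c9: stall  regs: r0:Add1,r1:8,r2:Mul2,r3:Mul1
  c10: CDB Add1=12; stall  regs: r0:12,r1:8,r2:Mul2,r3:Mul1
  c11: CDB Mul1=32; issue MUL r3<-Mul1  regs: r0:12,r1:8,r2:Mul2,r3:Mul1
  c12: stall  regs: r0:12,r1:8,r2:Mul2,r3:Mul1
  c13: CDB Mul2=288; issue MUL r3<-Mul2  regs: r0:12,r1:8,r2:288,r3:Mul2

STATUS = TAG Mul2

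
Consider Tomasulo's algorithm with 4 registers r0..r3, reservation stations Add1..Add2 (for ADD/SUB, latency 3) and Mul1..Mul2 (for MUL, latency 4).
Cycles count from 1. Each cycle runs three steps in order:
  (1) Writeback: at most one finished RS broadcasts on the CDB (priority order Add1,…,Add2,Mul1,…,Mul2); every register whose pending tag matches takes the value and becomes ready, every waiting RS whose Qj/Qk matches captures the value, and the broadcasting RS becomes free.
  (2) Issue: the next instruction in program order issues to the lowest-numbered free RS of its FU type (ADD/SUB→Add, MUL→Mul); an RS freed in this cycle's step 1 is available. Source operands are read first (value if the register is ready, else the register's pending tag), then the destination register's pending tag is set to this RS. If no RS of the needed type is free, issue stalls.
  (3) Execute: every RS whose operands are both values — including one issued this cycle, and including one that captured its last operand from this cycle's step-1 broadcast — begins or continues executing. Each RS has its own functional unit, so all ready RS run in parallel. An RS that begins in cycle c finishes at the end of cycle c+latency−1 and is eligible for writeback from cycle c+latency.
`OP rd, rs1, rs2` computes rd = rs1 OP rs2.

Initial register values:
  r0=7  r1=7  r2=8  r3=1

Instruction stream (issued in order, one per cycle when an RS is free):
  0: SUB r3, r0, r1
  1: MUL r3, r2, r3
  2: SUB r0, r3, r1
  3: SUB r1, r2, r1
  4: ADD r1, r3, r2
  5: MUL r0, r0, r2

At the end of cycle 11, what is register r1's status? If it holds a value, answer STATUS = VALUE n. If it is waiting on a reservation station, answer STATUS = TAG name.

STATUS = VALUE 8

  c1: issue SUB r3<-Add1  regs: r0:7,r1:7,r2:8,r3:Add1
  c2: issue MUL r3<-Mul1  regs: r0:7,r1:7,r2:8,r3:Mul1
  c3: issue SUB r0<-Add2  regs: r0:Add2,r1:7,r2:8,r3:Mul1
  c4: CDB Add1=0; issue SUB r1<-Add1  regs: r0:Add2,r1:Add1,r2:8,r3:Mul1
  c5: stall  regs: r0:Add2,r1:Add1,r2:8,r3:Mul1
  c6: stall  regs: r0:Add2,r1:Add1,r2:8,r3:Mul1
  c7: CDB Add1=1; issue ADD r1<-Add1  regs: r0:Add2,r1:Add1,r2:8,r3:Mul1
  c8: CDB Mul1=0; issue MUL r0<-Mul1  regs: r0:Mul1,r1:Add1,r2:8,r3:0
  c9: -  regs: r0:Mul1,r1:Add1,r2:8,r3:0
  c10: -  regs: r0:Mul1,r1:Add1,r2:8,r3:0
  c11: CDB Add1=8  regs: r0:Mul1,r1:8,r2:8,r3:0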